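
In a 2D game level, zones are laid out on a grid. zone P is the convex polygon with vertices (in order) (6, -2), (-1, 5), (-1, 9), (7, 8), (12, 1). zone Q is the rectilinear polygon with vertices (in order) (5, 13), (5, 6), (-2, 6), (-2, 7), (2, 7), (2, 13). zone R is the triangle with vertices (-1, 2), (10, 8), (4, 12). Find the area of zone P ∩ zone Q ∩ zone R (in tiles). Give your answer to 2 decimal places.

The intersection is the polygon with vertices (2,7), (2,8), (2.294,8.588), (5,8.25), (5,6), (1,6), (1.5,7).
By the shoelace formula its area is 7.97.

7.97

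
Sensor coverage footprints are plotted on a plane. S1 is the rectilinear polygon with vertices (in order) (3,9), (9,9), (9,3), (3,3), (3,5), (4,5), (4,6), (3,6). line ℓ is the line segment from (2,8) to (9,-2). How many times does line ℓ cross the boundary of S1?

The segment meets the boundary at (5.5,3), (4,5.143), (3.4,6), (3,6.571).

4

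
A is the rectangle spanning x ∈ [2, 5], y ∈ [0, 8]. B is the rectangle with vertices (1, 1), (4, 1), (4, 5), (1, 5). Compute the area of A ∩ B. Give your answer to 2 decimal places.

|A∩B|: x∈[2,4], y∈[1,5] → 2·4 = 8.

8.00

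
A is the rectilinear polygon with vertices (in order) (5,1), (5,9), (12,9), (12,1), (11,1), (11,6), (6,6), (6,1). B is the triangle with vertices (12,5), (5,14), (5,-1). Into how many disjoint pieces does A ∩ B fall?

1

A ∩ B is a single connected region.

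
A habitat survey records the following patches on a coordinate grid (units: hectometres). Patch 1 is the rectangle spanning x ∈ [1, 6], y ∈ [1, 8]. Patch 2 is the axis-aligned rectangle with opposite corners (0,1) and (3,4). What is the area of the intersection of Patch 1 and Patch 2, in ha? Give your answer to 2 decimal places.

6.00

|Patch 1∩Patch 2|: x∈[1,3], y∈[1,4] → 2·3 = 6.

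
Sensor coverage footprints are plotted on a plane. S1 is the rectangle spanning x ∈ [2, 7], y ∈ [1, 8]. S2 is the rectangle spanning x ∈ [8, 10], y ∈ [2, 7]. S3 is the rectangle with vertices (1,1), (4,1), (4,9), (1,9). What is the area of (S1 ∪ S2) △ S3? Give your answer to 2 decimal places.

41.00

|S1 ∪ S2| = 45.
|(S1 ∪ S2) ∩ S3| = 14.
|(S1 ∪ S2) △ S3| = 45 + 24 − 28 = 41.00.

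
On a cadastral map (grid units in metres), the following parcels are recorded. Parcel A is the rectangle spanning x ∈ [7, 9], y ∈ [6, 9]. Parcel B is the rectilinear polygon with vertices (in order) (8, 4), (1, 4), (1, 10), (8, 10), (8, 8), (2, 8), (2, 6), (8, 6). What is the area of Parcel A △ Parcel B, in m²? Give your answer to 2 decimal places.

|Parcel A| = 6, |Parcel B| = 30, |Parcel A∩Parcel B| = 1.
|Parcel A △ Parcel B| = |Parcel A| + |Parcel B| − 2·|Parcel A∩Parcel B| = 6 + 30 − 2 = 34.00.

34.00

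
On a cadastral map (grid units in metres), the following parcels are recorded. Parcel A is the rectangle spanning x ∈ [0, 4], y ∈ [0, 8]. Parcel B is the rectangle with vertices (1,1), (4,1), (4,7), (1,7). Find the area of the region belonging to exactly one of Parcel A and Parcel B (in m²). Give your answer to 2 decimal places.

|Parcel A∩Parcel B|: x∈[1,4], y∈[1,7] → 3·6 = 18.
|Parcel A △ Parcel B| = |Parcel A| + |Parcel B| − 2·|Parcel A∩Parcel B| = 32 + 18 − 36 = 14.00.

14.00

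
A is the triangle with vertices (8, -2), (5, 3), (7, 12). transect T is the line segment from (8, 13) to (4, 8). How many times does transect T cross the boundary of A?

2

The segment meets the boundary at (6.923,11.654), (7.016,11.77).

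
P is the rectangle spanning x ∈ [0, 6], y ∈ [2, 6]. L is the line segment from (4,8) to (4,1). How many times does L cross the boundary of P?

The segment meets the boundary at (4,2), (4,6).

2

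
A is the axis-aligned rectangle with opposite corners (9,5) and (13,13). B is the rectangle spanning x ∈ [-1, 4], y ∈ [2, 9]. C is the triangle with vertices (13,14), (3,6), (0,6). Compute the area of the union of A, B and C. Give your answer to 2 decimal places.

By inclusion–exclusion:
Individual areas: |A| = 32, |B| = 35, |C| = 12.
|A∩B| = 0 (no overlap).
|A∩C| = 1.2894.
|B∩C| = 4.5231.
|A∩B∩C| = 0.
|A ∪ B ∪ C| = 79 − 5.8125 + 0 = 73.19.

73.19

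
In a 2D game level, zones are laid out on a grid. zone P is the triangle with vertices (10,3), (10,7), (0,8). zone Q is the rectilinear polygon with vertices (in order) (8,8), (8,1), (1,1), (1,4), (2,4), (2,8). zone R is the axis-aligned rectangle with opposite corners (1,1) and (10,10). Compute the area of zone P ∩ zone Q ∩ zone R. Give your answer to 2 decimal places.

The intersection is the polygon with vertices (8,4), (2,7), (2,7.8), (8,7.2).
By the shoelace formula its area is 12.00.

12.00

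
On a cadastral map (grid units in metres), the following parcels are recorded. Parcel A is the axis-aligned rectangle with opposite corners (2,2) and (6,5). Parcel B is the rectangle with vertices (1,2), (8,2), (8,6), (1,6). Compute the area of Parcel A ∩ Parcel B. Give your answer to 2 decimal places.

|Parcel A∩Parcel B|: x∈[2,6], y∈[2,5] → 4·3 = 12.

12.00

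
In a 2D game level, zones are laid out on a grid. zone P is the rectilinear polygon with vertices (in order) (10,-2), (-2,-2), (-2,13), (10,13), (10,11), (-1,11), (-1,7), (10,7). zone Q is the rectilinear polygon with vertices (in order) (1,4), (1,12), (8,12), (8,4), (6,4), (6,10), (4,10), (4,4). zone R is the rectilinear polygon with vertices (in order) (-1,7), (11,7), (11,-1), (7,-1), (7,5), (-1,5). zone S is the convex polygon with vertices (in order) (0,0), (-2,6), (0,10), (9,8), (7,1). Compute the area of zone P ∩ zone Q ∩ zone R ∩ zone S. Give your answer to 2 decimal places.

10.96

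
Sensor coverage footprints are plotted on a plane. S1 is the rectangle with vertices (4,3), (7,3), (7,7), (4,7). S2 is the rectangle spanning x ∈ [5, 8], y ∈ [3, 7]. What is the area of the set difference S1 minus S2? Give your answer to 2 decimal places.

|S1∩S2|: x∈[5,7], y∈[3,7] → 2·4 = 8.
|S1| = 12.
|S1 ∖ S2| = |S1| − |S1∩S2| = 12 − 8 = 4.00.

4.00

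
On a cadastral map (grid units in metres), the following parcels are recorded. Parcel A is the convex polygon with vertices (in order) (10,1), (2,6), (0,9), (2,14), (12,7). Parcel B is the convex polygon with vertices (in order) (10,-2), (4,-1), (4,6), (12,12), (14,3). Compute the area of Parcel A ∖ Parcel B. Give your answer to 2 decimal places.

38.87

|Parcel A| = 77, |Parcel A∩Parcel B| = 38.1293.
|Parcel A ∖ Parcel B| = |Parcel A| − |Parcel A∩Parcel B| = 77 − 38.1293 = 38.87.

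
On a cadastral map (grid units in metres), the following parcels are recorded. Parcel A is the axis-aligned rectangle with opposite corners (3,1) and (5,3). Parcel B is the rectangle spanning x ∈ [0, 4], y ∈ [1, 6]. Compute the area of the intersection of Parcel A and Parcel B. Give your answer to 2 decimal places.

2.00

|Parcel A∩Parcel B|: x∈[3,4], y∈[1,3] → 1·2 = 2.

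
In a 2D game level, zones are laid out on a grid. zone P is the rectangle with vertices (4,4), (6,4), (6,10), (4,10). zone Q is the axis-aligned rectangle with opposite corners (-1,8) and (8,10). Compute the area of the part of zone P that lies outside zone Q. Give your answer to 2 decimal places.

|zone P∩zone Q|: x∈[4,6], y∈[8,10] → 2·2 = 4.
|zone P| = 12.
|zone P ∖ zone Q| = |zone P| − |zone P∩zone Q| = 12 − 4 = 8.00.

8.00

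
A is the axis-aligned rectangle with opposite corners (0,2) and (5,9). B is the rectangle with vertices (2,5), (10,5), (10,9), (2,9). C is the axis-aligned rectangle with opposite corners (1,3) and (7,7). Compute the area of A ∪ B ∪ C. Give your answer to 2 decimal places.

59.00

By inclusion–exclusion:
Individual areas: |A| = 35, |B| = 32, |C| = 24.
|A∩B|: x∈[2,5], y∈[5,9] → 3·4 = 12.
|A∩C|: x∈[1,5], y∈[3,7] → 4·4 = 16.
|B∩C|: x∈[2,7], y∈[5,7] → 5·2 = 10.
|A∩B∩C| = 6.
|A ∪ B ∪ C| = 91 − 38 + 6 = 59.00.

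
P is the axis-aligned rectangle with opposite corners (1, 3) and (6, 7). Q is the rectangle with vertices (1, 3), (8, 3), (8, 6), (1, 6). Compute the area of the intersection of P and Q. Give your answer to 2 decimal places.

15.00

|P∩Q|: x∈[1,6], y∈[3,6] → 5·3 = 15.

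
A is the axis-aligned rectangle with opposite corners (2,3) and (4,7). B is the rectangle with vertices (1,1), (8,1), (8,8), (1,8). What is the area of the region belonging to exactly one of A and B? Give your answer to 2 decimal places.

41.00

|A∩B|: x∈[2,4], y∈[3,7] → 2·4 = 8.
|A △ B| = |A| + |B| − 2·|A∩B| = 8 + 49 − 16 = 41.00.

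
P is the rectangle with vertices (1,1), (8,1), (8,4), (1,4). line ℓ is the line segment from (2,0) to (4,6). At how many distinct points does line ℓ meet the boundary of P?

2

The segment meets the boundary at (3.333,4), (2.333,1).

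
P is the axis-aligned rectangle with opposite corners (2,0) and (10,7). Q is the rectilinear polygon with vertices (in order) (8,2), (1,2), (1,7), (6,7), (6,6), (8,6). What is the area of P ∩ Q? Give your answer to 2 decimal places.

The intersection is the polygon with vertices (6,7), (6,6), (8,6), (8,2), (2,2), (2,7).
By the shoelace formula its area is 28.00.

28.00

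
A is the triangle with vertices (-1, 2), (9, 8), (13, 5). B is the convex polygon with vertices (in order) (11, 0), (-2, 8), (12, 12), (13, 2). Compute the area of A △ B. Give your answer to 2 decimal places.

|A| = 27, |B| = 93, |A∩B| = 21.4088.
|A △ B| = |A| + |B| − 2·|A∩B| = 27 + 93 − 42.8175 = 77.18.

77.18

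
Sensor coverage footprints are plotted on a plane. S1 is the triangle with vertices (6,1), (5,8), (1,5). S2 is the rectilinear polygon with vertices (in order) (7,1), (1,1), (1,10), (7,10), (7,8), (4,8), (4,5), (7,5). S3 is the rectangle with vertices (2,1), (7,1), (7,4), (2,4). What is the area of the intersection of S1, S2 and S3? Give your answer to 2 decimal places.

The intersection is the polygon with vertices (2.25,4), (5.571,4), (6,1).
By the shoelace formula its area is 4.98.

4.98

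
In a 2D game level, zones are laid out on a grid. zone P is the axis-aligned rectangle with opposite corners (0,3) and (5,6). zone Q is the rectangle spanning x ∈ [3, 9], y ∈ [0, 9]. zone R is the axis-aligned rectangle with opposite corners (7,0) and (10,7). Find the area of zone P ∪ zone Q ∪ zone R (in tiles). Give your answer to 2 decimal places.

70.00

By inclusion–exclusion:
Individual areas: |zone P| = 15, |zone Q| = 54, |zone R| = 21.
|zone P∩zone Q|: x∈[3,5], y∈[3,6] → 2·3 = 6.
|zone P∩zone R| = 0 (no overlap).
|zone Q∩zone R|: x∈[7,9], y∈[0,7] → 2·7 = 14.
|zone P∩zone Q∩zone R| = 0.
|zone P ∪ zone Q ∪ zone R| = 90 − 20 + 0 = 70.00.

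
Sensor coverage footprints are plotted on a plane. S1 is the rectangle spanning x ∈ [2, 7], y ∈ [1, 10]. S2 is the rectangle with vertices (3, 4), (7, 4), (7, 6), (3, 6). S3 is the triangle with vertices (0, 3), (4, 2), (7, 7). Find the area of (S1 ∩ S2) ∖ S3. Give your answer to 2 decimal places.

|S1 ∩ S2| = 8.
|(S1 ∩ S2) ∩ S3| = 4.1536.
|(S1 ∩ S2) ∖ S3| = 8 − 4.1536 = 3.85.

3.85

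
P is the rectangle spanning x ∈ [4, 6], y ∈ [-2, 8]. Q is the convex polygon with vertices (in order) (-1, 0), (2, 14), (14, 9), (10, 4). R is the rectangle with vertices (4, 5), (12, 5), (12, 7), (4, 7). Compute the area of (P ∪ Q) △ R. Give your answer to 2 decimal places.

|P ∪ Q| = 119.3636.
|(P ∪ Q) ∩ R| = 15.1.
|(P ∪ Q) △ R| = 119.3636 + 16 − 30.2 = 105.16.

105.16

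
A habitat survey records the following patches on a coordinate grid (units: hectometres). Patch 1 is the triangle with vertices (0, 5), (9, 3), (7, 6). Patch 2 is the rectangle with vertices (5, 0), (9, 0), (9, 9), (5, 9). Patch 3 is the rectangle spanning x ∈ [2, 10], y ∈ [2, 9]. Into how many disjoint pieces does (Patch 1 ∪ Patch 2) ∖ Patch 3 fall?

(Patch 1 ∪ Patch 2) ∖ Patch 3 splits into 2 disjoint pieces (area 0.7302, area 8).

2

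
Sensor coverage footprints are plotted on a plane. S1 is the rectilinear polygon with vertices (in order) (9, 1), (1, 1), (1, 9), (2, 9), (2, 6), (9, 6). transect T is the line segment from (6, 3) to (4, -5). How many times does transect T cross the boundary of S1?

The segment meets the boundary at (5.5,1).

1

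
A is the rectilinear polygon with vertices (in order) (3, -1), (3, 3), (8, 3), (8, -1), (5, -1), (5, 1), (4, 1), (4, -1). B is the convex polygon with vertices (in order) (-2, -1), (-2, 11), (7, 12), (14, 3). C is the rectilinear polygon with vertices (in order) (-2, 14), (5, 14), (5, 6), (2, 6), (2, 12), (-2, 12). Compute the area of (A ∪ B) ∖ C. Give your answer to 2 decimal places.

130.92

|A ∪ B| = 147.75.
|(A ∪ B) ∩ C| = 16.8333.
|(A ∪ B) ∖ C| = 147.75 − 16.8333 = 130.92.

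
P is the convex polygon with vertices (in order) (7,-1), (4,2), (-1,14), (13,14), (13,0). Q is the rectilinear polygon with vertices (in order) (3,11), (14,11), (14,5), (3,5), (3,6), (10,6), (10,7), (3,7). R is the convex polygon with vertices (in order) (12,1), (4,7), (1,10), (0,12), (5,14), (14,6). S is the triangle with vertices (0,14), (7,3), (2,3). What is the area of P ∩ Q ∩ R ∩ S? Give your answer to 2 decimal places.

1.16

The intersection is the polygon with vertices (4,7), (3,8), (3,9.286), (4.455,7).
By the shoelace formula its area is 1.16.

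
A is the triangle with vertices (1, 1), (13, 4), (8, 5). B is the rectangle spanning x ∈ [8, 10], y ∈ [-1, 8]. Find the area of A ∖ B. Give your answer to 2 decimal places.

|A| = 13.5, |A∩B| = 3.6.
|A ∖ B| = |A| − |A∩B| = 13.5 − 3.6 = 9.90.

9.90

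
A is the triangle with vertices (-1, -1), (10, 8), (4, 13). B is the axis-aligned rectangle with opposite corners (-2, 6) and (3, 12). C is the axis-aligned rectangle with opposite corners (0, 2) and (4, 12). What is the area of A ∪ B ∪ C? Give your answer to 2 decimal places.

85.80

By inclusion–exclusion:
Individual areas: |A| = 54.5, |B| = 30, |C| = 40.
|A∩B| = 3.15.
|A∩C| = 20.7013.
|B∩C|: x∈[0,3], y∈[6,12] → 3·6 = 18.
|A∩B∩C| = 3.15.
|A ∪ B ∪ C| = 124.5 − 41.8513 + 3.15 = 85.80.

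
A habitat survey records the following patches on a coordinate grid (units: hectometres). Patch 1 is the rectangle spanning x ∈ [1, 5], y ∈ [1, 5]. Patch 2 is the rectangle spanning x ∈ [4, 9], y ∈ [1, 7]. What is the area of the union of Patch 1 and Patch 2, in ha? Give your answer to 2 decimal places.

By inclusion–exclusion:
Individual areas: |Patch 1| = 16, |Patch 2| = 30.
|Patch 1∩Patch 2|: x∈[4,5], y∈[1,5] → 1·4 = 4.
|Patch 1 ∪ Patch 2| = 46 − 4 = 42.00.

42.00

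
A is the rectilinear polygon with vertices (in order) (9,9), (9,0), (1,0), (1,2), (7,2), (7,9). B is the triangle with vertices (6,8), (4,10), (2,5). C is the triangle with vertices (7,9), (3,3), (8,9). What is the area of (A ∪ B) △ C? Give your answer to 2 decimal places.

|A ∪ B| = 37.
|(A ∪ B) ∩ C| = 0.6.
|(A ∪ B) △ C| = 37 + 3 − 1.2 = 38.80.

38.80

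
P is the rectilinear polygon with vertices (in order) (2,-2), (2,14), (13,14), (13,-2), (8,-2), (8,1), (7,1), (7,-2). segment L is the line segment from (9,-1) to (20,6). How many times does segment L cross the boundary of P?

The segment meets the boundary at (13,1.545).

1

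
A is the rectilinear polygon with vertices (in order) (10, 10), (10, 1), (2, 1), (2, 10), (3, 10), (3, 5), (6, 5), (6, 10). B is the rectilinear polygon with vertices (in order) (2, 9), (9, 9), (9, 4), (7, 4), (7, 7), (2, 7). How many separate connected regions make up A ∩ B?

2

A ∩ B splits into 2 disjoint pieces (area 2, area 12).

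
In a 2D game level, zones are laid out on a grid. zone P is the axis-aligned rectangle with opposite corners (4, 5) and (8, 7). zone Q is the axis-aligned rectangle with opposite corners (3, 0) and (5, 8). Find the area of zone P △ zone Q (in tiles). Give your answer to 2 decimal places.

20.00

|zone P∩zone Q|: x∈[4,5], y∈[5,7] → 1·2 = 2.
|zone P △ zone Q| = |zone P| + |zone Q| − 2·|zone P∩zone Q| = 8 + 16 − 4 = 20.00.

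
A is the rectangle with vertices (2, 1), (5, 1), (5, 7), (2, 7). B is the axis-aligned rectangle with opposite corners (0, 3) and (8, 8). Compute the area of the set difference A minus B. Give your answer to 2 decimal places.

6.00

|A∩B|: x∈[2,5], y∈[3,7] → 3·4 = 12.
|A| = 18.
|A ∖ B| = |A| − |A∩B| = 18 − 12 = 6.00.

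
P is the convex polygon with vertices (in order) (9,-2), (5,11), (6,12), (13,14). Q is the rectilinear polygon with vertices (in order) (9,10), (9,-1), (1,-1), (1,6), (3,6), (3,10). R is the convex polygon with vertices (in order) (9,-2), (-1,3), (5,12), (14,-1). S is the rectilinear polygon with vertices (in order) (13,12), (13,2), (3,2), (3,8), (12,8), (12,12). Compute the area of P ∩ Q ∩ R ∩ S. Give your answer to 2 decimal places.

The intersection is the polygon with vertices (9,6.222), (9,2), (7.769,2), (5.923,8), (7.769,8).
By the shoelace formula its area is 11.83.

11.83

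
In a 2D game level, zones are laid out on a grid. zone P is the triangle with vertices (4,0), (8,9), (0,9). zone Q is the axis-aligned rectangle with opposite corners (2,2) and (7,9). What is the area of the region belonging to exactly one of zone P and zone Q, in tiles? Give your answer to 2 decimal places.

13.81

|zone P| = 36, |zone Q| = 35, |zone P∩zone Q| = 28.5972.
|zone P △ zone Q| = |zone P| + |zone Q| − 2·|zone P∩zone Q| = 36 + 35 − 57.1944 = 13.81.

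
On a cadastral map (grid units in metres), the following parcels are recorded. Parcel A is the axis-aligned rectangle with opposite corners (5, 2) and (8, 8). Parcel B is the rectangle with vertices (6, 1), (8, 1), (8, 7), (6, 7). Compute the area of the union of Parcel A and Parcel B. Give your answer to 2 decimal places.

20.00

By inclusion–exclusion:
Individual areas: |Parcel A| = 18, |Parcel B| = 12.
|Parcel A∩Parcel B|: x∈[6,8], y∈[2,7] → 2·5 = 10.
|Parcel A ∪ Parcel B| = 30 − 10 = 20.00.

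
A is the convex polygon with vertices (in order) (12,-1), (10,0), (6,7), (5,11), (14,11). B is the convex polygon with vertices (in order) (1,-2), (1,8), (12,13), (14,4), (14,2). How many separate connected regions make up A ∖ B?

A ∖ B splits into 3 disjoint pieces (area 3.7971, area 1.3796, area 3.1111).

3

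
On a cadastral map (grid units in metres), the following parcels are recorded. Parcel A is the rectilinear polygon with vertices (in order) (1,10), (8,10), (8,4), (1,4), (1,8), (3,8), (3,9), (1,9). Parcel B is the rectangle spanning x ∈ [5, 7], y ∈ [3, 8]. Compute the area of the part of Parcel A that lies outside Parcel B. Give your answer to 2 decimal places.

32.00

|Parcel A| = 40, |Parcel A∩Parcel B| = 8.
|Parcel A ∖ Parcel B| = |Parcel A| − |Parcel A∩Parcel B| = 40 − 8 = 32.00.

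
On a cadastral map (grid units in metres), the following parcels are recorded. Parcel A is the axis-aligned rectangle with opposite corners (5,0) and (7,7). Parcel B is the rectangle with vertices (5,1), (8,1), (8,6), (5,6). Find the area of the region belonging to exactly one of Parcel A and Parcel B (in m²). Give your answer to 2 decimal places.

|Parcel A∩Parcel B|: x∈[5,7], y∈[1,6] → 2·5 = 10.
|Parcel A △ Parcel B| = |Parcel A| + |Parcel B| − 2·|Parcel A∩Parcel B| = 14 + 15 − 20 = 9.00.

9.00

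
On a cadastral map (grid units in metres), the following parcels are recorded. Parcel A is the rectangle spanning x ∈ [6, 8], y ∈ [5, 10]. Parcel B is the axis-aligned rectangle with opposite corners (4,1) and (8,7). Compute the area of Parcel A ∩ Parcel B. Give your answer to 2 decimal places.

4.00

|Parcel A∩Parcel B|: x∈[6,8], y∈[5,7] → 2·2 = 4.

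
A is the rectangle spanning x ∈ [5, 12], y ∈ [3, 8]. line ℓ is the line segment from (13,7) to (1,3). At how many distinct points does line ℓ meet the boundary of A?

The segment meets the boundary at (5,4.333), (12,6.667).

2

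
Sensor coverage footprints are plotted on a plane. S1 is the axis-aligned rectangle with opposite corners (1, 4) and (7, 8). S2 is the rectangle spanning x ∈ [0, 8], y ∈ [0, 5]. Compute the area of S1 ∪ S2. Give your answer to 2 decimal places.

58.00

By inclusion–exclusion:
Individual areas: |S1| = 24, |S2| = 40.
|S1∩S2|: x∈[1,7], y∈[4,5] → 6·1 = 6.
|S1 ∪ S2| = 64 − 6 = 58.00.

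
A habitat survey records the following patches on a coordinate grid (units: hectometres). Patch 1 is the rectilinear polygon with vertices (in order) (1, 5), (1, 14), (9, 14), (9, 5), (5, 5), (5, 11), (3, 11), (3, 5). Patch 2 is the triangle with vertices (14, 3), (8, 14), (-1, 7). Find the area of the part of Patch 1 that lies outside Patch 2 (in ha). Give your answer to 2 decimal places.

22.16

|Patch 1| = 60, |Patch 1∩Patch 2| = 37.8357.
|Patch 1 ∖ Patch 2| = |Patch 1| − |Patch 1∩Patch 2| = 60 − 37.8357 = 22.16.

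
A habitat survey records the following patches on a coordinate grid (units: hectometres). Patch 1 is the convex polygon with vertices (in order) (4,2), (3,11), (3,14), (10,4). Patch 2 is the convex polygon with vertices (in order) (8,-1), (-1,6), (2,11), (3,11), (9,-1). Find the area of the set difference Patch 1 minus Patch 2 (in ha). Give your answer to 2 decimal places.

|Patch 1| = 38.5, |Patch 1∩Patch 2| = 13.9937.
|Patch 1 ∖ Patch 2| = |Patch 1| − |Patch 1∩Patch 2| = 38.5 − 13.9937 = 24.51.

24.51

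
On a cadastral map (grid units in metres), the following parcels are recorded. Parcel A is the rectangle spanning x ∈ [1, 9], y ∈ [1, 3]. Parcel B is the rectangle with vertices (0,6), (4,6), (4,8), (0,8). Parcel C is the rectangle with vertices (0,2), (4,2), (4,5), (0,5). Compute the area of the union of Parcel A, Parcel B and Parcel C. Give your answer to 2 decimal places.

33.00

By inclusion–exclusion:
Individual areas: |Parcel A| = 16, |Parcel B| = 8, |Parcel C| = 12.
|Parcel A∩Parcel B| = 0 (no overlap).
|Parcel A∩Parcel C|: x∈[1,4], y∈[2,3] → 3·1 = 3.
|Parcel B∩Parcel C| = 0 (no overlap).
|Parcel A∩Parcel B∩Parcel C| = 0.
|Parcel A ∪ Parcel B ∪ Parcel C| = 36 − 3 + 0 = 33.00.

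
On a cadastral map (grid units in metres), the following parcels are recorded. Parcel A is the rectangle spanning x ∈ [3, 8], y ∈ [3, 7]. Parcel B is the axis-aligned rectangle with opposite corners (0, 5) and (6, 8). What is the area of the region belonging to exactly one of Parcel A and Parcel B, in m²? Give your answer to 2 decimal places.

|Parcel A∩Parcel B|: x∈[3,6], y∈[5,7] → 3·2 = 6.
|Parcel A △ Parcel B| = |Parcel A| + |Parcel B| − 2·|Parcel A∩Parcel B| = 20 + 18 − 12 = 26.00.

26.00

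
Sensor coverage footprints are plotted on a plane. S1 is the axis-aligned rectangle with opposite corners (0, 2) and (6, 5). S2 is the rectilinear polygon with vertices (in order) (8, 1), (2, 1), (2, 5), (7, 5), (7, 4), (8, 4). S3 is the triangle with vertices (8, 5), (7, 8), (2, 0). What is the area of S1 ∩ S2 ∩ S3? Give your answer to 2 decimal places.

The intersection is the polygon with vertices (3.25,2), (5.125,5), (6,5), (6,3.333), (4.4,2).
By the shoelace formula its area is 4.37.

4.37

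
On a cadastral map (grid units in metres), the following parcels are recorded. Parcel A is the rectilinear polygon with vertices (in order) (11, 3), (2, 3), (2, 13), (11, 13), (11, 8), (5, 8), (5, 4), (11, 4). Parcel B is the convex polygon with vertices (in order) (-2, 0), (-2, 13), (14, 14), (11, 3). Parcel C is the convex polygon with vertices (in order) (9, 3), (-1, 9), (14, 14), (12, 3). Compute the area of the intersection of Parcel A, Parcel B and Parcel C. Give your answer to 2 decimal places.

39.43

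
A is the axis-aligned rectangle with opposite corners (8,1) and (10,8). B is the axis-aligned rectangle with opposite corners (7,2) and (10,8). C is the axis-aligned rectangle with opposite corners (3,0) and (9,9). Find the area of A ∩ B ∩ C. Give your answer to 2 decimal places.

6.00

The intersection is the polygon with vertices (8,2), (8,8), (9,8), (9,2).
By the shoelace formula its area is 6.00.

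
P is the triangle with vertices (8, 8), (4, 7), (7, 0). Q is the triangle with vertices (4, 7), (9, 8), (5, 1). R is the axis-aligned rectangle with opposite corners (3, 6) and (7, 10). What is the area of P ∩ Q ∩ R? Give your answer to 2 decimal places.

The intersection is the polygon with vertices (7,7.6), (7,6), (4.429,6), (4,7).
By the shoelace formula its area is 3.69.

3.69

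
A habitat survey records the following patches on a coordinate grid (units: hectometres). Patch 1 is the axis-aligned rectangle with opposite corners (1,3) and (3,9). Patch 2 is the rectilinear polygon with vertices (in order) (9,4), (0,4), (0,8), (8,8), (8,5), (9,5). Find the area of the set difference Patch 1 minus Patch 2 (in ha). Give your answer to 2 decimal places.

4.00

|Patch 1| = 12, |Patch 1∩Patch 2| = 8.
|Patch 1 ∖ Patch 2| = |Patch 1| − |Patch 1∩Patch 2| = 12 − 8 = 4.00.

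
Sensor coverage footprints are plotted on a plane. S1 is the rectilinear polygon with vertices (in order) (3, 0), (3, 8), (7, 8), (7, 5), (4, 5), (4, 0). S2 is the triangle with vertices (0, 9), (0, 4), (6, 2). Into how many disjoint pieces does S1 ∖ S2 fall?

2

S1 ∖ S2 splits into 2 disjoint pieces (area 2.8333, area 12.0833).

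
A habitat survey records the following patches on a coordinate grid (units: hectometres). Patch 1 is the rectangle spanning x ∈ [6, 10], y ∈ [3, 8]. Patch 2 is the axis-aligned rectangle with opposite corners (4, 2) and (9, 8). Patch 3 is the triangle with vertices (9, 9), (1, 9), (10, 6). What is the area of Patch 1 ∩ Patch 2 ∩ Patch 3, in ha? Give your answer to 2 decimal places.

The intersection is the polygon with vertices (9,6.333), (6,7.333), (6,8), (9,8).
By the shoelace formula its area is 3.50.

3.50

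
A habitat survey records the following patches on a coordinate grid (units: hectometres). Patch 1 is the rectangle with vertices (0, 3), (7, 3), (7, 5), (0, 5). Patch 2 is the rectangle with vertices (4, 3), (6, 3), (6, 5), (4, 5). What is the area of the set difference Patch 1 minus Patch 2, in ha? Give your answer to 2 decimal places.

10.00

|Patch 1∩Patch 2|: x∈[4,6], y∈[3,5] → 2·2 = 4.
|Patch 1| = 14.
|Patch 1 ∖ Patch 2| = |Patch 1| − |Patch 1∩Patch 2| = 14 − 4 = 10.00.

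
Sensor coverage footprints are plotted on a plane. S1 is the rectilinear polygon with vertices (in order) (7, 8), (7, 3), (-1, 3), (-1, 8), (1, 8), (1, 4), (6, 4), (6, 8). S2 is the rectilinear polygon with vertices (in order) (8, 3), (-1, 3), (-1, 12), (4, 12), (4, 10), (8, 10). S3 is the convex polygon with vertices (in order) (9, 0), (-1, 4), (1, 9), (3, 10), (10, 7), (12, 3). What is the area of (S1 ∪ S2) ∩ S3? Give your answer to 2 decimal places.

48.39

The region (S1 ∪ S2) ∩ S3 is the polygon with vertices (8,3), (7,3), (1.5,3), (-1,4), (1,9), (3,10), (8,7.857).
By the shoelace formula its area is 48.39.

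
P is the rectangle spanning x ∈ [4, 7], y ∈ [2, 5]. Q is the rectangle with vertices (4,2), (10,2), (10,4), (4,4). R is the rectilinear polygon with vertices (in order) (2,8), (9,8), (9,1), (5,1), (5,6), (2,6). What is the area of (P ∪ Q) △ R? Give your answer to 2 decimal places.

|P ∪ Q| = 15.
|(P ∪ Q) ∩ R| = 10.
|(P ∪ Q) △ R| = 15 + 34 − 20 = 29.00.

29.00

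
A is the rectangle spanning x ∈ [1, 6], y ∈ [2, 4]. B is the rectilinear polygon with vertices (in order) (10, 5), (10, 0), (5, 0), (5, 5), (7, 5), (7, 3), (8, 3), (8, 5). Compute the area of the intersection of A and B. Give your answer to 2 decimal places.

The intersection is the polygon with vertices (6,4), (6,2), (5,2), (5,4).
By the shoelace formula its area is 2.00.

2.00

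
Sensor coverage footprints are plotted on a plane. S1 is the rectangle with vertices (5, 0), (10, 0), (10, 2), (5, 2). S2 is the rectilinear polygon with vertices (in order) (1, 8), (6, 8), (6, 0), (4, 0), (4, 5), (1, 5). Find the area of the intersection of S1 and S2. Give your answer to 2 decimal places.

2.00

The intersection is the polygon with vertices (5,2), (6,2), (6,0), (5,0).
By the shoelace formula its area is 2.00.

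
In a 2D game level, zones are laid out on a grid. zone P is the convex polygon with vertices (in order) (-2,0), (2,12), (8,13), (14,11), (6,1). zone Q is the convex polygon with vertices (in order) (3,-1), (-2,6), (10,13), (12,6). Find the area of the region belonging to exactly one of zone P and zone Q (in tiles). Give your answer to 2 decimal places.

|zone P| = 119, |zone Q| = 98, |zone P∩zone Q| = 85.4819.
|zone P △ zone Q| = |zone P| + |zone Q| − 2·|zone P∩zone Q| = 119 + 98 − 170.9638 = 46.04.

46.04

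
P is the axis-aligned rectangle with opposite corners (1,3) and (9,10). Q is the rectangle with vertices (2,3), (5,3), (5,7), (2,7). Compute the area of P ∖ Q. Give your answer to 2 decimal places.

|P∩Q|: x∈[2,5], y∈[3,7] → 3·4 = 12.
|P| = 56.
|P ∖ Q| = |P| − |P∩Q| = 56 − 12 = 44.00.

44.00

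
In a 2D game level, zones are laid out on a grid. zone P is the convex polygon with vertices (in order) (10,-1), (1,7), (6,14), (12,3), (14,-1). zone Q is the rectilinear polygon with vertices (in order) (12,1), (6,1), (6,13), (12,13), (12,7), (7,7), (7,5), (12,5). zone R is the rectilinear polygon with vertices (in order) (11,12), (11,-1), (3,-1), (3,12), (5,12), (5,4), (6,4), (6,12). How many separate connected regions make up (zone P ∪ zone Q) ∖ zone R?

3

(zone P ∪ zone Q) ∖ zone R splits into 3 disjoint pieces (area 4.5778, area 20.7013, area 10).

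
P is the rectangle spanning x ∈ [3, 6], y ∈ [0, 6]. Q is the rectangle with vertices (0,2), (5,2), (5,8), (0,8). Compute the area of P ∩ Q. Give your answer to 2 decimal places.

8.00

|P∩Q|: x∈[3,5], y∈[2,6] → 2·4 = 8.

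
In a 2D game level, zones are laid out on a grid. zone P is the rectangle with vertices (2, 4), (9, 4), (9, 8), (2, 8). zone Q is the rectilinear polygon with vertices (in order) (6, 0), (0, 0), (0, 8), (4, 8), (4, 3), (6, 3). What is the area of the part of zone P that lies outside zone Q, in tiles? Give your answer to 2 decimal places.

20.00

|zone P| = 28, |zone P∩zone Q| = 8.
|zone P ∖ zone Q| = |zone P| − |zone P∩zone Q| = 28 − 8 = 20.00.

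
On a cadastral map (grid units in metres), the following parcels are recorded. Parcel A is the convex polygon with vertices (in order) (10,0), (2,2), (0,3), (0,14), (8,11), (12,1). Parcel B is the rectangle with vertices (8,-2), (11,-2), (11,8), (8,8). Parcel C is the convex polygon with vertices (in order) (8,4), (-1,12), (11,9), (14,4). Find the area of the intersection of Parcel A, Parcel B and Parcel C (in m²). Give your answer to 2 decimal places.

The intersection is the polygon with vertices (8,8), (9.2,8), (10.8,4), (8,4).
By the shoelace formula its area is 8.00.

8.00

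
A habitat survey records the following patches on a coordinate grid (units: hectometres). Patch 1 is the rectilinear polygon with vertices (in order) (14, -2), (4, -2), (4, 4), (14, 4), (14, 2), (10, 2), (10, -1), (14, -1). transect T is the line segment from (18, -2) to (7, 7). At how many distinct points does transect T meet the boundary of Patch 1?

The segment meets the boundary at (10.667,4), (13.111,2).

2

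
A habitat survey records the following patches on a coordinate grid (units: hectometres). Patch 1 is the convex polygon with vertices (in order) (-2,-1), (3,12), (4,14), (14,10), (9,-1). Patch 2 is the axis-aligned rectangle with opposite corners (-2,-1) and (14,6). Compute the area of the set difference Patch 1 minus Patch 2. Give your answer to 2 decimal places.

|Patch 1| = 149, |Patch 1∩Patch 2| = 78.7133.
|Patch 1 ∖ Patch 2| = |Patch 1| − |Patch 1∩Patch 2| = 149 − 78.7133 = 70.29.

70.29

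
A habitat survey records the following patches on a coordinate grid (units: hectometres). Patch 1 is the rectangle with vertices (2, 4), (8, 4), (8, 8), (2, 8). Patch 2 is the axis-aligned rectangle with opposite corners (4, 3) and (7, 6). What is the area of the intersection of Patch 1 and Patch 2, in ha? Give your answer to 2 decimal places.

|Patch 1∩Patch 2|: x∈[4,7], y∈[4,6] → 3·2 = 6.

6.00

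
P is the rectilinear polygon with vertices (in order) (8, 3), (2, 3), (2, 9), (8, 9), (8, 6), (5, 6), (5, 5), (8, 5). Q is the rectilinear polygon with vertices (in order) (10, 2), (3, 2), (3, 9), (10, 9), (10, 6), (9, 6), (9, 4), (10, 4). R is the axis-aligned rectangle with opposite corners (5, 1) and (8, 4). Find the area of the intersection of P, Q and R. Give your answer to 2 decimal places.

3.00

The intersection is the polygon with vertices (8,3), (5,3), (5,4), (8,4).
By the shoelace formula its area is 3.00.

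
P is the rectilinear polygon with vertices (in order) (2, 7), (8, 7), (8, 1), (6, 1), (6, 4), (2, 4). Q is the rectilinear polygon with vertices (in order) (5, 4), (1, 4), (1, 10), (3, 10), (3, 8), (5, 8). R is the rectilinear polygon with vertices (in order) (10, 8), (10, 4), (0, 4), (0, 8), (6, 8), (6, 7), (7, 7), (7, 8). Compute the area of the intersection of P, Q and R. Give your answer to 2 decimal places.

9.00

The intersection is the polygon with vertices (5,4), (2,4), (2,7), (5,7).
By the shoelace formula its area is 9.00.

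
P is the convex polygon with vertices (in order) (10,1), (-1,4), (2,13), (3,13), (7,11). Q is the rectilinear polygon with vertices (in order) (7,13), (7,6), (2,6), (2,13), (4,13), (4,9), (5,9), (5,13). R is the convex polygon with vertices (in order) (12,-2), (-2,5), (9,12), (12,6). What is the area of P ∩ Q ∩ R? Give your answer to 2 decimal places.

15.52

The intersection is the polygon with vertices (5,9), (5,9.454), (7,10.727), (7,6), (2,6), (2,7.545), (4.286,9).
By the shoelace formula its area is 15.52.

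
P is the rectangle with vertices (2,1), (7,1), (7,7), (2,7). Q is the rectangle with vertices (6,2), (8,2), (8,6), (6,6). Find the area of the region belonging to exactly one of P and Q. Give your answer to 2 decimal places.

30.00

|P∩Q|: x∈[6,7], y∈[2,6] → 1·4 = 4.
|P △ Q| = |P| + |Q| − 2·|P∩Q| = 30 + 8 − 8 = 30.00.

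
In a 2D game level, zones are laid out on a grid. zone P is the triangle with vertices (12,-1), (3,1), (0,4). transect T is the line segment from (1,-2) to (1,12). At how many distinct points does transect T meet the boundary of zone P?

2

The segment meets the boundary at (1,3.583), (1,3).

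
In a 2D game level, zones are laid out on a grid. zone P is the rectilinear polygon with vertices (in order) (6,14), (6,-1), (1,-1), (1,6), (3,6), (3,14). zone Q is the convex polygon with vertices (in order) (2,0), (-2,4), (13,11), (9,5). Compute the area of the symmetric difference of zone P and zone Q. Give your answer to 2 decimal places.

|zone P| = 59, |zone Q| = 55, |zone P∩zone Q| = 26.5.
|zone P △ zone Q| = |zone P| + |zone Q| − 2·|zone P∩zone Q| = 59 + 55 − 53 = 61.00.

61.00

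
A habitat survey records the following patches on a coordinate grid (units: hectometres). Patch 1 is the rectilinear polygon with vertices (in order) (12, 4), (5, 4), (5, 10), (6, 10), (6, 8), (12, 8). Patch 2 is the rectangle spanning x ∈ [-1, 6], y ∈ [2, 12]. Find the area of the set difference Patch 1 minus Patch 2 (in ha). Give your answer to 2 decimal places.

|Patch 1| = 30, |Patch 1∩Patch 2| = 6.
|Patch 1 ∖ Patch 2| = |Patch 1| − |Patch 1∩Patch 2| = 30 − 6 = 24.00.

24.00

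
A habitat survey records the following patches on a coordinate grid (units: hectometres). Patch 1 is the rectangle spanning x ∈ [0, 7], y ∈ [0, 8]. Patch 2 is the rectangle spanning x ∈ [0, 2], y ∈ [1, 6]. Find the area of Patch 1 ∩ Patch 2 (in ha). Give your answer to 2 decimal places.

|Patch 1∩Patch 2|: x∈[0,2], y∈[1,6] → 2·5 = 10.

10.00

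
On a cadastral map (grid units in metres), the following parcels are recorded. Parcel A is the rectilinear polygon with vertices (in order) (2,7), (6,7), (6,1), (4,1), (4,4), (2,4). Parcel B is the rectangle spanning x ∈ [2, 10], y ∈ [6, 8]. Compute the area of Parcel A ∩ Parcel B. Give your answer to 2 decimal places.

The intersection is the polygon with vertices (6,7), (6,6), (2,6), (2,7).
By the shoelace formula its area is 4.00.

4.00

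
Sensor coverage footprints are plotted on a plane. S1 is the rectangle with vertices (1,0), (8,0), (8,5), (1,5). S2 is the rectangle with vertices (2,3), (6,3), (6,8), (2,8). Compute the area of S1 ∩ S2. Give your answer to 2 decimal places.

8.00

|S1∩S2|: x∈[2,6], y∈[3,5] → 4·2 = 8.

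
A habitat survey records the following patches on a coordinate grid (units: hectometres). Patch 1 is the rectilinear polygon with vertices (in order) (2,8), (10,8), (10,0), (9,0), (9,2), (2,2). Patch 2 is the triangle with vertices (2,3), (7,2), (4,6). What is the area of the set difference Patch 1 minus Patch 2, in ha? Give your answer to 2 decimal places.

41.50

|Patch 1| = 50, |Patch 1∩Patch 2| = 8.5.
|Patch 1 ∖ Patch 2| = |Patch 1| − |Patch 1∩Patch 2| = 50 − 8.5 = 41.50.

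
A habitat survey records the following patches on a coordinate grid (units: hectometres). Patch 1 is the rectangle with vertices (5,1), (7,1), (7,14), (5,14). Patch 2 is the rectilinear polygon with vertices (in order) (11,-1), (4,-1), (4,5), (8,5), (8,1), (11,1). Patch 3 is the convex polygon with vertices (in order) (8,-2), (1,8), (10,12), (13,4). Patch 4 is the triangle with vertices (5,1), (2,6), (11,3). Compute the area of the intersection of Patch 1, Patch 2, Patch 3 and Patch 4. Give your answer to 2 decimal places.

6.20

The intersection is the polygon with vertices (5,2.286), (5,5), (7,4.333), (7,1.667), (5.73,1.243).
By the shoelace formula its area is 6.20.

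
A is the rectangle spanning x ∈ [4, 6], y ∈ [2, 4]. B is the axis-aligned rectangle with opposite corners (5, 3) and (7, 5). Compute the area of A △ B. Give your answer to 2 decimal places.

6.00

|A∩B|: x∈[5,6], y∈[3,4] → 1·1 = 1.
|A △ B| = |A| + |B| − 2·|A∩B| = 4 + 4 − 2 = 6.00.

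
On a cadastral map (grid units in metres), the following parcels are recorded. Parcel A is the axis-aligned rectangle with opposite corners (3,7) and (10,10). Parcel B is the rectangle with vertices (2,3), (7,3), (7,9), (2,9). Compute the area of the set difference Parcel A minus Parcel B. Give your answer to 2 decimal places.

13.00

|Parcel A∩Parcel B|: x∈[3,7], y∈[7,9] → 4·2 = 8.
|Parcel A| = 21.
|Parcel A ∖ Parcel B| = |Parcel A| − |Parcel A∩Parcel B| = 21 − 8 = 13.00.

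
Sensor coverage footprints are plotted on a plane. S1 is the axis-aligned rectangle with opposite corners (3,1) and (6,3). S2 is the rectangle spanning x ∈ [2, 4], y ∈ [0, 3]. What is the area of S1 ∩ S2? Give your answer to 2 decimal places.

|S1∩S2|: x∈[3,4], y∈[1,3] → 1·2 = 2.

2.00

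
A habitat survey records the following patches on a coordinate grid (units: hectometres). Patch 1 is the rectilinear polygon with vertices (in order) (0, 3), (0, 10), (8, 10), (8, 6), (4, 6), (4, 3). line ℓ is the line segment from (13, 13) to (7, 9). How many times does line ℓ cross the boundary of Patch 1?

1

The segment meets the boundary at (8,9.667).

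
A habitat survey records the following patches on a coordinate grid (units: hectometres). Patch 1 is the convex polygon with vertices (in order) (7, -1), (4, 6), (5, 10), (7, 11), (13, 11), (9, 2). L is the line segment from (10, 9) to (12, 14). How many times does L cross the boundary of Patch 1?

The segment meets the boundary at (10.8,11).

1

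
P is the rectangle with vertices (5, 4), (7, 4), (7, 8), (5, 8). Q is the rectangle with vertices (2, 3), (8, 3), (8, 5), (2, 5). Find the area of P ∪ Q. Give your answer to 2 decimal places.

18.00

By inclusion–exclusion:
Individual areas: |P| = 8, |Q| = 12.
|P∩Q|: x∈[5,7], y∈[4,5] → 2·1 = 2.
|P ∪ Q| = 20 − 2 = 18.00.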